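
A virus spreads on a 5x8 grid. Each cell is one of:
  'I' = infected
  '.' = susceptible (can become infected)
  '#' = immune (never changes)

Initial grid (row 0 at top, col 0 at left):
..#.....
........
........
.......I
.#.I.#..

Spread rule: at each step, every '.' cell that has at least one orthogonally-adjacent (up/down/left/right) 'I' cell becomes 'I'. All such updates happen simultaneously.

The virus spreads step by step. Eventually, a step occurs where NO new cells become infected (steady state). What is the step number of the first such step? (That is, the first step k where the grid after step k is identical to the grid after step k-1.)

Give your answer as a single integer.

Answer: 8

Derivation:
Step 0 (initial): 2 infected
Step 1: +6 new -> 8 infected
Step 2: +7 new -> 15 infected
Step 3: +7 new -> 22 infected
Step 4: +7 new -> 29 infected
Step 5: +5 new -> 34 infected
Step 6: +2 new -> 36 infected
Step 7: +1 new -> 37 infected
Step 8: +0 new -> 37 infected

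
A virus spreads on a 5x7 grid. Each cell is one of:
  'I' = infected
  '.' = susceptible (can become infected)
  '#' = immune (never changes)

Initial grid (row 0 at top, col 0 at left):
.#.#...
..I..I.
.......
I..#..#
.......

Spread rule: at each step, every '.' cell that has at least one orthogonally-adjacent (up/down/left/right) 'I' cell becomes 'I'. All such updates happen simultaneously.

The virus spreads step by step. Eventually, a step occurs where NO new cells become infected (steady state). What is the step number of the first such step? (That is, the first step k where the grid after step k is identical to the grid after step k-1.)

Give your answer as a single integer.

Step 0 (initial): 3 infected
Step 1: +11 new -> 14 infected
Step 2: +10 new -> 24 infected
Step 3: +4 new -> 28 infected
Step 4: +3 new -> 31 infected
Step 5: +0 new -> 31 infected

Answer: 5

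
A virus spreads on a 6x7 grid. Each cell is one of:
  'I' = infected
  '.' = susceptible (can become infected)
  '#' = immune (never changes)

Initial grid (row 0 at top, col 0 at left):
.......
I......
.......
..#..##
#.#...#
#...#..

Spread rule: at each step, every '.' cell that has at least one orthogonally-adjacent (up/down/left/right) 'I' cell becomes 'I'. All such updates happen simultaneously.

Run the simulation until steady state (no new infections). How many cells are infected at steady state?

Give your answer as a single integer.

Answer: 34

Derivation:
Step 0 (initial): 1 infected
Step 1: +3 new -> 4 infected
Step 2: +4 new -> 8 infected
Step 3: +4 new -> 12 infected
Step 4: +4 new -> 16 infected
Step 5: +5 new -> 21 infected
Step 6: +6 new -> 27 infected
Step 7: +4 new -> 31 infected
Step 8: +1 new -> 32 infected
Step 9: +1 new -> 33 infected
Step 10: +1 new -> 34 infected
Step 11: +0 new -> 34 infected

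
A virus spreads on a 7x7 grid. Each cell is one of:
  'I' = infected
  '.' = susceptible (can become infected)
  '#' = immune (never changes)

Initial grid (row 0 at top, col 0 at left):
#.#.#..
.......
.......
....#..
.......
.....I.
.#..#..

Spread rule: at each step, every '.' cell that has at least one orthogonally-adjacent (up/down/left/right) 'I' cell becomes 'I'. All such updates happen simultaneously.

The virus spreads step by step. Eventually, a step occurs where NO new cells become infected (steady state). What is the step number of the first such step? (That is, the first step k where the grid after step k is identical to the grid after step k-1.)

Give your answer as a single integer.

Answer: 10

Derivation:
Step 0 (initial): 1 infected
Step 1: +4 new -> 5 infected
Step 2: +5 new -> 10 infected
Step 3: +5 new -> 15 infected
Step 4: +7 new -> 22 infected
Step 5: +7 new -> 29 infected
Step 6: +6 new -> 35 infected
Step 7: +4 new -> 39 infected
Step 8: +2 new -> 41 infected
Step 9: +2 new -> 43 infected
Step 10: +0 new -> 43 infected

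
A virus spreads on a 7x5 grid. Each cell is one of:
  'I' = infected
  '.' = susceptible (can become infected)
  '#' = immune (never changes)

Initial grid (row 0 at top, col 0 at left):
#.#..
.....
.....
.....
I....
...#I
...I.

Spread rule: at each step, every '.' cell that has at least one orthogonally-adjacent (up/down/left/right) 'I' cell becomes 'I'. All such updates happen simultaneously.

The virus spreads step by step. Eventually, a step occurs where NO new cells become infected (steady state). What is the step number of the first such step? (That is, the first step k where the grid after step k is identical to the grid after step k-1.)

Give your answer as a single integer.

Answer: 7

Derivation:
Step 0 (initial): 3 infected
Step 1: +6 new -> 9 infected
Step 2: +9 new -> 18 infected
Step 3: +5 new -> 23 infected
Step 4: +4 new -> 27 infected
Step 5: +4 new -> 31 infected
Step 6: +1 new -> 32 infected
Step 7: +0 new -> 32 infected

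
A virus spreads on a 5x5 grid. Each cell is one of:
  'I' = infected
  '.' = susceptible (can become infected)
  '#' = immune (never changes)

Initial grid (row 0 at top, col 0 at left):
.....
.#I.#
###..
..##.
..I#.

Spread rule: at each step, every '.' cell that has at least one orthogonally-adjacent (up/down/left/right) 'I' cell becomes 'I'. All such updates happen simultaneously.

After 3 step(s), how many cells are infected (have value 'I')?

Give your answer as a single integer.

Step 0 (initial): 2 infected
Step 1: +3 new -> 5 infected
Step 2: +5 new -> 10 infected
Step 3: +4 new -> 14 infected

Answer: 14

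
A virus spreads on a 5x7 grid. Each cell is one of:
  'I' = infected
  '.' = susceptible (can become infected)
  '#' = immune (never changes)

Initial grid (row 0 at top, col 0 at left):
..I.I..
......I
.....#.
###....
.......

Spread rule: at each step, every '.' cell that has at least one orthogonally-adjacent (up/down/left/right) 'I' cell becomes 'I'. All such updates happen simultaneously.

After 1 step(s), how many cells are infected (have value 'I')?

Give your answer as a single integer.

Answer: 11

Derivation:
Step 0 (initial): 3 infected
Step 1: +8 new -> 11 infected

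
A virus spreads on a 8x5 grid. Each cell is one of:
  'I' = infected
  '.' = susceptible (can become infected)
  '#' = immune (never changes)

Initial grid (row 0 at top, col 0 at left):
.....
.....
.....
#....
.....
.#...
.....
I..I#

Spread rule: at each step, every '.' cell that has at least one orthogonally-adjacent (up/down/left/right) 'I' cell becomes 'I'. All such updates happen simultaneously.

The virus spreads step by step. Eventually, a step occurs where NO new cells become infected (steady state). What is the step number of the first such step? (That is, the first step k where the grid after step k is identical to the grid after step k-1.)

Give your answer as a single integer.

Step 0 (initial): 2 infected
Step 1: +4 new -> 6 infected
Step 2: +5 new -> 11 infected
Step 3: +4 new -> 15 infected
Step 4: +4 new -> 19 infected
Step 5: +4 new -> 23 infected
Step 6: +4 new -> 27 infected
Step 7: +5 new -> 32 infected
Step 8: +4 new -> 36 infected
Step 9: +1 new -> 37 infected
Step 10: +0 new -> 37 infected

Answer: 10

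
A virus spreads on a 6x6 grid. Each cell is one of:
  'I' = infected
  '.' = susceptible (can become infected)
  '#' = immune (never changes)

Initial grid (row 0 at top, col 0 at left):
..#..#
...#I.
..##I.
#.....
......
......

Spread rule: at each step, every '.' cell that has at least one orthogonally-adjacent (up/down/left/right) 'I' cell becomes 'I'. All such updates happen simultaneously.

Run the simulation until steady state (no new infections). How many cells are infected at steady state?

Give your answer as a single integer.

Answer: 30

Derivation:
Step 0 (initial): 2 infected
Step 1: +4 new -> 6 infected
Step 2: +4 new -> 10 infected
Step 3: +4 new -> 14 infected
Step 4: +4 new -> 18 infected
Step 5: +3 new -> 21 infected
Step 6: +4 new -> 25 infected
Step 7: +4 new -> 29 infected
Step 8: +1 new -> 30 infected
Step 9: +0 new -> 30 infected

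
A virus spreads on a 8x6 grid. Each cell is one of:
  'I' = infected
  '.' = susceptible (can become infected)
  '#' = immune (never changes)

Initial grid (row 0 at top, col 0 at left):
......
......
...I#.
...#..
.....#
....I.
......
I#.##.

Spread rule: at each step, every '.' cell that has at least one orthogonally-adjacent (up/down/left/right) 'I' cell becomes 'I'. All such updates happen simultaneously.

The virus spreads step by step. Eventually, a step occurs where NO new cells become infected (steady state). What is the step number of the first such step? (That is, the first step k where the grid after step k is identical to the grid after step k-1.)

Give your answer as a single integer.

Step 0 (initial): 3 infected
Step 1: +7 new -> 10 infected
Step 2: +12 new -> 22 infected
Step 3: +12 new -> 34 infected
Step 4: +7 new -> 41 infected
Step 5: +1 new -> 42 infected
Step 6: +0 new -> 42 infected

Answer: 6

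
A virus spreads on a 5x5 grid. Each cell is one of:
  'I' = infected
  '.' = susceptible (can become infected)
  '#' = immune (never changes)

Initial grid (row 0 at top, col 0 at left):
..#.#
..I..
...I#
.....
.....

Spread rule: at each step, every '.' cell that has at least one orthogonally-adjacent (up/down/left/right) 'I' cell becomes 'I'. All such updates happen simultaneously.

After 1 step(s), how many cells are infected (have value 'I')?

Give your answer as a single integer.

Step 0 (initial): 2 infected
Step 1: +4 new -> 6 infected

Answer: 6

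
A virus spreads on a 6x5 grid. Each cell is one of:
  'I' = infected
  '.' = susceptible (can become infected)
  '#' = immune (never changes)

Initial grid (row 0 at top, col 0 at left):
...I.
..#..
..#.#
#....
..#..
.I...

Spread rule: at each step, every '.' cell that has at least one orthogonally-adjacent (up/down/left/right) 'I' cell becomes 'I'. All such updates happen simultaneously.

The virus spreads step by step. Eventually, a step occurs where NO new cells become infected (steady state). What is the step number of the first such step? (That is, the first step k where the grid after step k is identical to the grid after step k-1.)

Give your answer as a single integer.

Step 0 (initial): 2 infected
Step 1: +6 new -> 8 infected
Step 2: +6 new -> 14 infected
Step 3: +7 new -> 21 infected
Step 4: +4 new -> 25 infected
Step 5: +0 new -> 25 infected

Answer: 5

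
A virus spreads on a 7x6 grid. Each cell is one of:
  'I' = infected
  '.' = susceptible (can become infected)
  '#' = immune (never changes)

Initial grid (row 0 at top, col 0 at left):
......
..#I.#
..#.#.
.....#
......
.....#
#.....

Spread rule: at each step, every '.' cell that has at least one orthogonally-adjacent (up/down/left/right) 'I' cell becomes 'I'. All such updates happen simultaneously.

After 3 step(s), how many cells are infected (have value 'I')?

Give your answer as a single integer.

Step 0 (initial): 1 infected
Step 1: +3 new -> 4 infected
Step 2: +3 new -> 7 infected
Step 3: +5 new -> 12 infected

Answer: 12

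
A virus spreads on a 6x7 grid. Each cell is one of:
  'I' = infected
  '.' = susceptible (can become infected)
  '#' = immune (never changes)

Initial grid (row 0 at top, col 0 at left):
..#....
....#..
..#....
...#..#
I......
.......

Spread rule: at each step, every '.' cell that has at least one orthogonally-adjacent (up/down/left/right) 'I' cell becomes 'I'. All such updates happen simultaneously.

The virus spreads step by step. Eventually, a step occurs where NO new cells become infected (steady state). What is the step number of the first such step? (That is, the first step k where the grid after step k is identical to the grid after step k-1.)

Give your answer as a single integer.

Answer: 11

Derivation:
Step 0 (initial): 1 infected
Step 1: +3 new -> 4 infected
Step 2: +4 new -> 8 infected
Step 3: +5 new -> 13 infected
Step 4: +4 new -> 17 infected
Step 5: +5 new -> 22 infected
Step 6: +5 new -> 27 infected
Step 7: +4 new -> 31 infected
Step 8: +3 new -> 34 infected
Step 9: +2 new -> 36 infected
Step 10: +1 new -> 37 infected
Step 11: +0 new -> 37 infected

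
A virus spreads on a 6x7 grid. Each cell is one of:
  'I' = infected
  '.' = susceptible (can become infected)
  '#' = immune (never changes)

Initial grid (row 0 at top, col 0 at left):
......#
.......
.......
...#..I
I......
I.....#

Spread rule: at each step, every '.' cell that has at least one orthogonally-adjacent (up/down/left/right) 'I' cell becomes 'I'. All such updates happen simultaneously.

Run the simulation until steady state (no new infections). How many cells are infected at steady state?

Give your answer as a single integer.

Answer: 39

Derivation:
Step 0 (initial): 3 infected
Step 1: +6 new -> 9 infected
Step 2: +8 new -> 17 infected
Step 3: +9 new -> 26 infected
Step 4: +7 new -> 33 infected
Step 5: +4 new -> 37 infected
Step 6: +2 new -> 39 infected
Step 7: +0 new -> 39 infected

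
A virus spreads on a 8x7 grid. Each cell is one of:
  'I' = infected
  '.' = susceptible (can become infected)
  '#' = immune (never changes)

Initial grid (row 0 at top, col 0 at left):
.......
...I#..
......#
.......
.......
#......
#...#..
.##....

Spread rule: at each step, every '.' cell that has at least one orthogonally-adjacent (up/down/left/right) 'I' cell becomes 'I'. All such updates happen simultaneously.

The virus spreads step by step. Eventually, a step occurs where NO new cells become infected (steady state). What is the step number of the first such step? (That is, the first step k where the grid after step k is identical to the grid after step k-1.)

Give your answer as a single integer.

Step 0 (initial): 1 infected
Step 1: +3 new -> 4 infected
Step 2: +6 new -> 10 infected
Step 3: +8 new -> 18 infected
Step 4: +9 new -> 27 infected
Step 5: +8 new -> 35 infected
Step 6: +6 new -> 41 infected
Step 7: +4 new -> 45 infected
Step 8: +2 new -> 47 infected
Step 9: +1 new -> 48 infected
Step 10: +0 new -> 48 infected

Answer: 10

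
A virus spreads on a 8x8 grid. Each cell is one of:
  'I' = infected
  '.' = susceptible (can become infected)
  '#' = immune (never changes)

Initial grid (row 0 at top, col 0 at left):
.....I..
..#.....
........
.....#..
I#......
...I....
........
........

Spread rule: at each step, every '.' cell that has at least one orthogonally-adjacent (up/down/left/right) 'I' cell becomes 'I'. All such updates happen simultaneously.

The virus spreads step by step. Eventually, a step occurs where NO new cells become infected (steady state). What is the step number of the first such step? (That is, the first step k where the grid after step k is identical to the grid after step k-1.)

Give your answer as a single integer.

Step 0 (initial): 3 infected
Step 1: +9 new -> 12 infected
Step 2: +16 new -> 28 infected
Step 3: +17 new -> 45 infected
Step 4: +11 new -> 56 infected
Step 5: +4 new -> 60 infected
Step 6: +1 new -> 61 infected
Step 7: +0 new -> 61 infected

Answer: 7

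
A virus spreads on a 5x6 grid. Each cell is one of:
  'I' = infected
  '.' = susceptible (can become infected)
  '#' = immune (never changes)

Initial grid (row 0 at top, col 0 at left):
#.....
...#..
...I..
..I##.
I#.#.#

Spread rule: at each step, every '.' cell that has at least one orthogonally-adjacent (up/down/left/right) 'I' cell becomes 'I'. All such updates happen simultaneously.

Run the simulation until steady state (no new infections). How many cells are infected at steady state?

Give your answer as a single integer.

Step 0 (initial): 3 infected
Step 1: +5 new -> 8 infected
Step 2: +5 new -> 13 infected
Step 3: +6 new -> 19 infected
Step 4: +3 new -> 22 infected
Step 5: +0 new -> 22 infected

Answer: 22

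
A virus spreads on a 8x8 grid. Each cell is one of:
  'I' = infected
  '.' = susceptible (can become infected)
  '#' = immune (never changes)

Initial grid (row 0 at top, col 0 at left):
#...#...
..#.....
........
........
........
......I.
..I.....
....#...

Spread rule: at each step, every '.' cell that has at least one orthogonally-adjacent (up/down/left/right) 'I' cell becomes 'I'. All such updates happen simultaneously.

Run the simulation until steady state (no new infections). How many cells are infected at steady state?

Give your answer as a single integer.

Answer: 60

Derivation:
Step 0 (initial): 2 infected
Step 1: +8 new -> 10 infected
Step 2: +14 new -> 24 infected
Step 3: +11 new -> 35 infected
Step 4: +8 new -> 43 infected
Step 5: +7 new -> 50 infected
Step 6: +6 new -> 56 infected
Step 7: +3 new -> 59 infected
Step 8: +1 new -> 60 infected
Step 9: +0 new -> 60 infected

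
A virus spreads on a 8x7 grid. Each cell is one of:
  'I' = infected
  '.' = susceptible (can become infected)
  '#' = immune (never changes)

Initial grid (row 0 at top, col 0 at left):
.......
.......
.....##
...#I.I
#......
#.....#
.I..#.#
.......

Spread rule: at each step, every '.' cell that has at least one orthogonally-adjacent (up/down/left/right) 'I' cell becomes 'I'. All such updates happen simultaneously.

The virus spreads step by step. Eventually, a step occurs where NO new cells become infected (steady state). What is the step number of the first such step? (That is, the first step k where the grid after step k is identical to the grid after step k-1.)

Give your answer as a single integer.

Answer: 8

Derivation:
Step 0 (initial): 3 infected
Step 1: +8 new -> 11 infected
Step 2: +10 new -> 21 infected
Step 3: +9 new -> 30 infected
Step 4: +9 new -> 39 infected
Step 5: +5 new -> 44 infected
Step 6: +3 new -> 47 infected
Step 7: +1 new -> 48 infected
Step 8: +0 new -> 48 infected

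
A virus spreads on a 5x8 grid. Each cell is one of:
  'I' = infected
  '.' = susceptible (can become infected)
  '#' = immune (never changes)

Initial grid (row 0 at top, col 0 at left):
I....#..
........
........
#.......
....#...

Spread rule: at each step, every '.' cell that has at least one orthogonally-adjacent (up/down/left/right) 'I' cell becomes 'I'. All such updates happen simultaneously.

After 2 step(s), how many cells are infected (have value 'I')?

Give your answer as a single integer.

Step 0 (initial): 1 infected
Step 1: +2 new -> 3 infected
Step 2: +3 new -> 6 infected

Answer: 6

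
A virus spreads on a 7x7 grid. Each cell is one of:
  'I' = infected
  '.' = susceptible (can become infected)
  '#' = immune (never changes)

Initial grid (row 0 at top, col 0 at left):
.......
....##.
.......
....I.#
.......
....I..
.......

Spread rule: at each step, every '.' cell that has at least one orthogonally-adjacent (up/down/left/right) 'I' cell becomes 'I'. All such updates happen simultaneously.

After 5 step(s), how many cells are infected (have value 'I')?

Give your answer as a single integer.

Step 0 (initial): 2 infected
Step 1: +7 new -> 9 infected
Step 2: +9 new -> 18 infected
Step 3: +9 new -> 27 infected
Step 4: +8 new -> 35 infected
Step 5: +7 new -> 42 infected

Answer: 42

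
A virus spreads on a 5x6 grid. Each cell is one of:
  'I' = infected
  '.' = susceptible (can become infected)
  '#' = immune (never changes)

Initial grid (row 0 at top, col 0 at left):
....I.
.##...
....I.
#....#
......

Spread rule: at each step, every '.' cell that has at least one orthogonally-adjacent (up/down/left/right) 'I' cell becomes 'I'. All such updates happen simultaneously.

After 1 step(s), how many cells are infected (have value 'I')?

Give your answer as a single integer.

Answer: 8

Derivation:
Step 0 (initial): 2 infected
Step 1: +6 new -> 8 infected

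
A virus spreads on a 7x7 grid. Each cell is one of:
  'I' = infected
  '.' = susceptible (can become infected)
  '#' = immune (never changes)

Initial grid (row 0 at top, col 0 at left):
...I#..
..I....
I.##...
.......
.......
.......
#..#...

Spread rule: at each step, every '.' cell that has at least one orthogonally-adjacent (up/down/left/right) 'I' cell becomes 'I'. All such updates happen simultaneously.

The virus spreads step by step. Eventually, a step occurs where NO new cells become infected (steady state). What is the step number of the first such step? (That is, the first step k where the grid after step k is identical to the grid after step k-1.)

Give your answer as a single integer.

Step 0 (initial): 3 infected
Step 1: +6 new -> 9 infected
Step 2: +5 new -> 14 infected
Step 3: +5 new -> 19 infected
Step 4: +7 new -> 26 infected
Step 5: +7 new -> 33 infected
Step 6: +5 new -> 38 infected
Step 7: +3 new -> 41 infected
Step 8: +2 new -> 43 infected
Step 9: +1 new -> 44 infected
Step 10: +0 new -> 44 infected

Answer: 10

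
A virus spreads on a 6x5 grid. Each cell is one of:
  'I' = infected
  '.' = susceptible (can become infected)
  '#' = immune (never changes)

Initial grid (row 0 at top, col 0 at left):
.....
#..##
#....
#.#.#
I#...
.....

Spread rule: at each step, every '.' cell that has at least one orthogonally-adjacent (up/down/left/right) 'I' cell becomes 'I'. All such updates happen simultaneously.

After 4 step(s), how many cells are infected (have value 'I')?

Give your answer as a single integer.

Answer: 6

Derivation:
Step 0 (initial): 1 infected
Step 1: +1 new -> 2 infected
Step 2: +1 new -> 3 infected
Step 3: +1 new -> 4 infected
Step 4: +2 new -> 6 infected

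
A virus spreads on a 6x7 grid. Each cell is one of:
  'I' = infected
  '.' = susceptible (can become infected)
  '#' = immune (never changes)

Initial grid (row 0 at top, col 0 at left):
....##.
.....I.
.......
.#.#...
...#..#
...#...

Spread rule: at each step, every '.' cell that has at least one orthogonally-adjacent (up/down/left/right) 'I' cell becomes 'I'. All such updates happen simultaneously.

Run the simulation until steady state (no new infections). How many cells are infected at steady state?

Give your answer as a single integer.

Step 0 (initial): 1 infected
Step 1: +3 new -> 4 infected
Step 2: +5 new -> 9 infected
Step 3: +6 new -> 15 infected
Step 4: +5 new -> 20 infected
Step 5: +6 new -> 26 infected
Step 6: +3 new -> 29 infected
Step 7: +3 new -> 32 infected
Step 8: +2 new -> 34 infected
Step 9: +1 new -> 35 infected
Step 10: +0 new -> 35 infected

Answer: 35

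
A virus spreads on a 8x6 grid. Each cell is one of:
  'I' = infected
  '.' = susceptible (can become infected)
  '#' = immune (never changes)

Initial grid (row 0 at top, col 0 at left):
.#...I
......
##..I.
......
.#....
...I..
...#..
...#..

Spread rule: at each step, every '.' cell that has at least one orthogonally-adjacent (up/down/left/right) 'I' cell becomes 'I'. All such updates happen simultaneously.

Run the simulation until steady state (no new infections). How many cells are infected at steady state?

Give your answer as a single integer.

Answer: 42

Derivation:
Step 0 (initial): 3 infected
Step 1: +9 new -> 12 infected
Step 2: +11 new -> 23 infected
Step 3: +9 new -> 32 infected
Step 4: +6 new -> 38 infected
Step 5: +3 new -> 41 infected
Step 6: +1 new -> 42 infected
Step 7: +0 new -> 42 infected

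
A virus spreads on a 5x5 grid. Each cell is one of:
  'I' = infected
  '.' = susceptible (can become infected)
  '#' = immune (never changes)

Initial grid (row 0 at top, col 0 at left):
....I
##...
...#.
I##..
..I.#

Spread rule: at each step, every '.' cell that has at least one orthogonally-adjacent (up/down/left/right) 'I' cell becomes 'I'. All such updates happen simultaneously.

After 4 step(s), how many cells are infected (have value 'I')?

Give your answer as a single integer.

Step 0 (initial): 3 infected
Step 1: +6 new -> 9 infected
Step 2: +5 new -> 14 infected
Step 3: +4 new -> 18 infected
Step 4: +1 new -> 19 infected

Answer: 19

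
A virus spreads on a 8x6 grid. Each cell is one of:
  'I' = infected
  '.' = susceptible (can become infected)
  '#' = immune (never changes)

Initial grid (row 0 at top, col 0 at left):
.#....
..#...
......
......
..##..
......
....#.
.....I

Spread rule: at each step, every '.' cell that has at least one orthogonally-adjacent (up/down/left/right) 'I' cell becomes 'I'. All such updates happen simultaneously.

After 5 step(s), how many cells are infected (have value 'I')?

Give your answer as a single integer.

Step 0 (initial): 1 infected
Step 1: +2 new -> 3 infected
Step 2: +2 new -> 5 infected
Step 3: +4 new -> 9 infected
Step 4: +5 new -> 14 infected
Step 5: +5 new -> 19 infected

Answer: 19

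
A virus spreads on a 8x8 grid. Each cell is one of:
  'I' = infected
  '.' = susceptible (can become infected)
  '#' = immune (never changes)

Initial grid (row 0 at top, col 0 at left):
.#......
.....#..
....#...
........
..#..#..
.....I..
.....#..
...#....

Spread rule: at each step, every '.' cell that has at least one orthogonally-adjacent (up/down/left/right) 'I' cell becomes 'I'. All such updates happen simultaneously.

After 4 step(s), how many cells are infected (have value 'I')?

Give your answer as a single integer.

Step 0 (initial): 1 infected
Step 1: +2 new -> 3 infected
Step 2: +6 new -> 9 infected
Step 3: +9 new -> 18 infected
Step 4: +8 new -> 26 infected

Answer: 26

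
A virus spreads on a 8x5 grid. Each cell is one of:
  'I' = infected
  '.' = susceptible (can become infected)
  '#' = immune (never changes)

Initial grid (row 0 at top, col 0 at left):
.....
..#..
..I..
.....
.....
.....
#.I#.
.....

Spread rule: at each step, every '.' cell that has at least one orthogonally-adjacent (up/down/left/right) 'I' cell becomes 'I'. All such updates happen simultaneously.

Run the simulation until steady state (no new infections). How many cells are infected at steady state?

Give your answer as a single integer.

Step 0 (initial): 2 infected
Step 1: +6 new -> 8 infected
Step 2: +11 new -> 19 infected
Step 3: +12 new -> 31 infected
Step 4: +6 new -> 37 infected
Step 5: +0 new -> 37 infected

Answer: 37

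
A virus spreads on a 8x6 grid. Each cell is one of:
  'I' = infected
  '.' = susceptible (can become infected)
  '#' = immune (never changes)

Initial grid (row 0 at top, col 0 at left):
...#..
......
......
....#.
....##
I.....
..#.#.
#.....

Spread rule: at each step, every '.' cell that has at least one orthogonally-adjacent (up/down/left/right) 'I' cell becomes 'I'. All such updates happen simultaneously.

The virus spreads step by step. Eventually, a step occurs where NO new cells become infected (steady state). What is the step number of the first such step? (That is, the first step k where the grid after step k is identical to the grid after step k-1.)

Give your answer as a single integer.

Answer: 11

Derivation:
Step 0 (initial): 1 infected
Step 1: +3 new -> 4 infected
Step 2: +4 new -> 8 infected
Step 3: +5 new -> 13 infected
Step 4: +7 new -> 20 infected
Step 5: +6 new -> 26 infected
Step 6: +5 new -> 31 infected
Step 7: +4 new -> 35 infected
Step 8: +2 new -> 37 infected
Step 9: +3 new -> 40 infected
Step 10: +1 new -> 41 infected
Step 11: +0 new -> 41 infected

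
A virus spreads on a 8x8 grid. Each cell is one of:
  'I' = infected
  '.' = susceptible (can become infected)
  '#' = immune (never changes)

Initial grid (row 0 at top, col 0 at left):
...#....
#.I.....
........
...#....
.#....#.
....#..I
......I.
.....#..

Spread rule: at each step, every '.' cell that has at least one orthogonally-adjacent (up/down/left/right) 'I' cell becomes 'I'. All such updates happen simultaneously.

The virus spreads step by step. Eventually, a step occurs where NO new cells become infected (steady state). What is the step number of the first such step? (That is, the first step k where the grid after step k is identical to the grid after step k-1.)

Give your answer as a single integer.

Answer: 8

Derivation:
Step 0 (initial): 3 infected
Step 1: +9 new -> 12 infected
Step 2: +9 new -> 21 infected
Step 3: +12 new -> 33 infected
Step 4: +14 new -> 47 infected
Step 5: +6 new -> 53 infected
Step 6: +3 new -> 56 infected
Step 7: +1 new -> 57 infected
Step 8: +0 new -> 57 infected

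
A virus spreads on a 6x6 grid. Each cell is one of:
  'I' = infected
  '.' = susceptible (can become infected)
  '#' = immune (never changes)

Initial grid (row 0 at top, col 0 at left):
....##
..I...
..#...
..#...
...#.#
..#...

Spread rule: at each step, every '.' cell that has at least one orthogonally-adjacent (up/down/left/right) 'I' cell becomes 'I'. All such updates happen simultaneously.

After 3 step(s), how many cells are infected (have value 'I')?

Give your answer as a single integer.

Answer: 16

Derivation:
Step 0 (initial): 1 infected
Step 1: +3 new -> 4 infected
Step 2: +6 new -> 10 infected
Step 3: +6 new -> 16 infected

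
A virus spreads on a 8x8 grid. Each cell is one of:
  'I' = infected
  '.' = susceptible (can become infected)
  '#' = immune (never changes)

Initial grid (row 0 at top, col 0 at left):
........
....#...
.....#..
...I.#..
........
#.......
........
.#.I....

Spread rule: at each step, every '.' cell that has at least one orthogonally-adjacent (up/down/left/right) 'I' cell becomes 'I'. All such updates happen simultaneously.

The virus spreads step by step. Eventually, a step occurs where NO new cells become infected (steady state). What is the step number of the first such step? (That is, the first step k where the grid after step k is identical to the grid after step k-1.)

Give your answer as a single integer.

Answer: 9

Derivation:
Step 0 (initial): 2 infected
Step 1: +7 new -> 9 infected
Step 2: +10 new -> 19 infected
Step 3: +11 new -> 30 infected
Step 4: +11 new -> 41 infected
Step 5: +8 new -> 49 infected
Step 6: +6 new -> 55 infected
Step 7: +3 new -> 58 infected
Step 8: +1 new -> 59 infected
Step 9: +0 new -> 59 infected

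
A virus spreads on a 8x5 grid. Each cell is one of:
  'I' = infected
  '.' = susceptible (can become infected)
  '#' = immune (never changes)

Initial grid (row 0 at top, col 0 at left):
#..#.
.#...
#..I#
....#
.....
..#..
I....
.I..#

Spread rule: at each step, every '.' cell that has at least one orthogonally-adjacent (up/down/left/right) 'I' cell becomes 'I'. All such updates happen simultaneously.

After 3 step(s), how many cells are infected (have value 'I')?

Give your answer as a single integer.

Answer: 28

Derivation:
Step 0 (initial): 3 infected
Step 1: +7 new -> 10 infected
Step 2: +9 new -> 19 infected
Step 3: +9 new -> 28 infected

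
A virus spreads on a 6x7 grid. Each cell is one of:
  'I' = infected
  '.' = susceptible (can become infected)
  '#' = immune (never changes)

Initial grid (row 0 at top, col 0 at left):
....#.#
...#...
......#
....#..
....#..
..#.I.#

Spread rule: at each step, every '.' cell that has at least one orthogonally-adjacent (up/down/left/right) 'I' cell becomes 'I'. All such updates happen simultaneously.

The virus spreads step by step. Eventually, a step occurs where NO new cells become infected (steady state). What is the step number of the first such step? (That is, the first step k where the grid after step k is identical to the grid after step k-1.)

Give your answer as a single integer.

Answer: 10

Derivation:
Step 0 (initial): 1 infected
Step 1: +2 new -> 3 infected
Step 2: +2 new -> 5 infected
Step 3: +4 new -> 9 infected
Step 4: +5 new -> 14 infected
Step 5: +6 new -> 20 infected
Step 6: +7 new -> 27 infected
Step 7: +3 new -> 30 infected
Step 8: +3 new -> 33 infected
Step 9: +1 new -> 34 infected
Step 10: +0 new -> 34 infected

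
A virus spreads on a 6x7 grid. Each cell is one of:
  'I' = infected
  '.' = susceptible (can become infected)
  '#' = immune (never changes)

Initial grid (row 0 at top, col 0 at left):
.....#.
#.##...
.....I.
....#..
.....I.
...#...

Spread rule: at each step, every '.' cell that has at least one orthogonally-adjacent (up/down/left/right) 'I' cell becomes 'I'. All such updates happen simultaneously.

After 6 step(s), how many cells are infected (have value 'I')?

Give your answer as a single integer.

Answer: 35

Derivation:
Step 0 (initial): 2 infected
Step 1: +7 new -> 9 infected
Step 2: +7 new -> 16 infected
Step 3: +5 new -> 21 infected
Step 4: +5 new -> 26 infected
Step 5: +6 new -> 32 infected
Step 6: +3 new -> 35 infected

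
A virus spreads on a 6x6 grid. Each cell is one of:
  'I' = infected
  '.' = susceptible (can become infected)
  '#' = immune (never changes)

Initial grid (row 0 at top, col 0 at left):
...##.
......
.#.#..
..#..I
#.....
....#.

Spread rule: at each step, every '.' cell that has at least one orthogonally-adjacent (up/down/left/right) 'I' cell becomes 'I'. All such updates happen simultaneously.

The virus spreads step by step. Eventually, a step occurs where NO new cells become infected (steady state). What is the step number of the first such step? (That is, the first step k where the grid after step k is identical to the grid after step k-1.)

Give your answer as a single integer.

Answer: 9

Derivation:
Step 0 (initial): 1 infected
Step 1: +3 new -> 4 infected
Step 2: +5 new -> 9 infected
Step 3: +3 new -> 12 infected
Step 4: +3 new -> 15 infected
Step 5: +3 new -> 18 infected
Step 6: +5 new -> 23 infected
Step 7: +4 new -> 27 infected
Step 8: +2 new -> 29 infected
Step 9: +0 new -> 29 infected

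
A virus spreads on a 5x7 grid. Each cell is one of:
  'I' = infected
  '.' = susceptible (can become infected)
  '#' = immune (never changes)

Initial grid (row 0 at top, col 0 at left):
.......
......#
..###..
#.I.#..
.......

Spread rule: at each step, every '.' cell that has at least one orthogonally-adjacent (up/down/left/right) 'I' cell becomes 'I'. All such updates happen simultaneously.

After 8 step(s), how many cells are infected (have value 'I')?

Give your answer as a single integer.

Answer: 28

Derivation:
Step 0 (initial): 1 infected
Step 1: +3 new -> 4 infected
Step 2: +3 new -> 7 infected
Step 3: +4 new -> 11 infected
Step 4: +4 new -> 15 infected
Step 5: +5 new -> 20 infected
Step 6: +4 new -> 24 infected
Step 7: +3 new -> 27 infected
Step 8: +1 new -> 28 infected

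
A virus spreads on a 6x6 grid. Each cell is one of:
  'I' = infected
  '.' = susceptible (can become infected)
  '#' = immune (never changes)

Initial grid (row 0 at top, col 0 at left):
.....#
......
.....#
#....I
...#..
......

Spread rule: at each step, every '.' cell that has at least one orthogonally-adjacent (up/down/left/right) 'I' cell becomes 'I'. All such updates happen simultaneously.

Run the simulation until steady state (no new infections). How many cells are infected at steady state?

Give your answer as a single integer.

Step 0 (initial): 1 infected
Step 1: +2 new -> 3 infected
Step 2: +4 new -> 7 infected
Step 3: +4 new -> 11 infected
Step 4: +7 new -> 18 infected
Step 5: +5 new -> 23 infected
Step 6: +5 new -> 28 infected
Step 7: +3 new -> 31 infected
Step 8: +1 new -> 32 infected
Step 9: +0 new -> 32 infected

Answer: 32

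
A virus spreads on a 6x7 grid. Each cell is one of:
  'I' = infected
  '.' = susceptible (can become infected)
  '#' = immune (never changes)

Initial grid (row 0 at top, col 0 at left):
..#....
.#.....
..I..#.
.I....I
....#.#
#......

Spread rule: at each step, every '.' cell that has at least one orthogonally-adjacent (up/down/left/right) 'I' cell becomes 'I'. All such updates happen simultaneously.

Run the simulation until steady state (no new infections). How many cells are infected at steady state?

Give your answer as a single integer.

Step 0 (initial): 3 infected
Step 1: +8 new -> 11 infected
Step 2: +10 new -> 21 infected
Step 3: +8 new -> 29 infected
Step 4: +6 new -> 35 infected
Step 5: +1 new -> 36 infected
Step 6: +0 new -> 36 infected

Answer: 36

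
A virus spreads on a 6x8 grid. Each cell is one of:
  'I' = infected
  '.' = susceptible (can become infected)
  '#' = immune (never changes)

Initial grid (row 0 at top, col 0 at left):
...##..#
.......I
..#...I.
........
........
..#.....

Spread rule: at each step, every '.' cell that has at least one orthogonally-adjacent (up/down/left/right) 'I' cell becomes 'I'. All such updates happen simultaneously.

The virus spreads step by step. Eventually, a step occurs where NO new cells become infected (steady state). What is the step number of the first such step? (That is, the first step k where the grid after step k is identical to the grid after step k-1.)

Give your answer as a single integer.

Answer: 10

Derivation:
Step 0 (initial): 2 infected
Step 1: +4 new -> 6 infected
Step 2: +6 new -> 12 infected
Step 3: +7 new -> 19 infected
Step 4: +5 new -> 24 infected
Step 5: +4 new -> 28 infected
Step 6: +5 new -> 33 infected
Step 7: +5 new -> 38 infected
Step 8: +4 new -> 42 infected
Step 9: +1 new -> 43 infected
Step 10: +0 new -> 43 infected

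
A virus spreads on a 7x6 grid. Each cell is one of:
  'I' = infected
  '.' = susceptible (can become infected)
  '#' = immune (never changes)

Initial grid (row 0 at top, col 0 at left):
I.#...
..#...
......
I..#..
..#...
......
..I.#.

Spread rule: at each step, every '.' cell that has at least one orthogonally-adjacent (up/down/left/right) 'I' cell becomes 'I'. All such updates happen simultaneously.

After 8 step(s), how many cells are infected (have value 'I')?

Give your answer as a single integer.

Answer: 37

Derivation:
Step 0 (initial): 3 infected
Step 1: +8 new -> 11 infected
Step 2: +8 new -> 19 infected
Step 3: +3 new -> 22 infected
Step 4: +3 new -> 25 infected
Step 5: +5 new -> 30 infected
Step 6: +4 new -> 34 infected
Step 7: +2 new -> 36 infected
Step 8: +1 new -> 37 infected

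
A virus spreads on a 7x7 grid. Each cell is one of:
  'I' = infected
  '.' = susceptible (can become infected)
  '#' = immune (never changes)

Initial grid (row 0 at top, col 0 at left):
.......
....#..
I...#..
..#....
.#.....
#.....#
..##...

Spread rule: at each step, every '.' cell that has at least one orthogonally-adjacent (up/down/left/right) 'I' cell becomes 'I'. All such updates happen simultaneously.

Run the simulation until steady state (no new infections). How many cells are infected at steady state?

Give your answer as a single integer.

Answer: 41

Derivation:
Step 0 (initial): 1 infected
Step 1: +3 new -> 4 infected
Step 2: +5 new -> 9 infected
Step 3: +3 new -> 12 infected
Step 4: +3 new -> 15 infected
Step 5: +3 new -> 18 infected
Step 6: +5 new -> 23 infected
Step 7: +6 new -> 29 infected
Step 8: +7 new -> 36 infected
Step 9: +3 new -> 39 infected
Step 10: +2 new -> 41 infected
Step 11: +0 new -> 41 infected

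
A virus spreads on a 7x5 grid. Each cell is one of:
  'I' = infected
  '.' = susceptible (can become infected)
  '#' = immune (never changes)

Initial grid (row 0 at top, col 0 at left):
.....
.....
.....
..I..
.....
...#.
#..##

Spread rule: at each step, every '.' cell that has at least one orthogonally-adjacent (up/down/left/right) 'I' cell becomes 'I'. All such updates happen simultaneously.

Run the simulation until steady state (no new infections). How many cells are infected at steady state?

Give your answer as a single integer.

Answer: 31

Derivation:
Step 0 (initial): 1 infected
Step 1: +4 new -> 5 infected
Step 2: +8 new -> 13 infected
Step 3: +9 new -> 22 infected
Step 4: +7 new -> 29 infected
Step 5: +2 new -> 31 infected
Step 6: +0 new -> 31 infected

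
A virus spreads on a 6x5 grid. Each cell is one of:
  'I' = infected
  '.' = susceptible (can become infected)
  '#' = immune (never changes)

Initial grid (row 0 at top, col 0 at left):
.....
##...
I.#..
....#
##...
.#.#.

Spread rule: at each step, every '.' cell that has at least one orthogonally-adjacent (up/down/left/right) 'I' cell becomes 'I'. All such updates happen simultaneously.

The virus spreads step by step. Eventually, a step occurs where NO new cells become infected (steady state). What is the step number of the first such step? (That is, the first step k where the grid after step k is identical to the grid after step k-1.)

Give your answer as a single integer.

Step 0 (initial): 1 infected
Step 1: +2 new -> 3 infected
Step 2: +1 new -> 4 infected
Step 3: +1 new -> 5 infected
Step 4: +2 new -> 7 infected
Step 5: +3 new -> 10 infected
Step 6: +3 new -> 13 infected
Step 7: +4 new -> 17 infected
Step 8: +2 new -> 19 infected
Step 9: +1 new -> 20 infected
Step 10: +1 new -> 21 infected
Step 11: +0 new -> 21 infected

Answer: 11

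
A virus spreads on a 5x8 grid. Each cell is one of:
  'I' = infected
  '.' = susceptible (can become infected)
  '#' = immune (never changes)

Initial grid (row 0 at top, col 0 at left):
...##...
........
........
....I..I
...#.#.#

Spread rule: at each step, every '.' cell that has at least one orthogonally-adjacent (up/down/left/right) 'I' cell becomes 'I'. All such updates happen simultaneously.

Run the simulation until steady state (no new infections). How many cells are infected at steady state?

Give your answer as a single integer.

Step 0 (initial): 2 infected
Step 1: +6 new -> 8 infected
Step 2: +7 new -> 15 infected
Step 3: +7 new -> 22 infected
Step 4: +6 new -> 28 infected
Step 5: +4 new -> 32 infected
Step 6: +2 new -> 34 infected
Step 7: +1 new -> 35 infected
Step 8: +0 new -> 35 infected

Answer: 35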